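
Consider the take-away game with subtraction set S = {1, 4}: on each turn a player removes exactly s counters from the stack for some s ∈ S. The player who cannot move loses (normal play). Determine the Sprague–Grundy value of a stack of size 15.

0

n :  0  1  2  3  4  5  6  7  8  9 10 11 12 13 14 15
G :  0  1  0  1  2  0  1  0  1  2  0  1  0  1  2  0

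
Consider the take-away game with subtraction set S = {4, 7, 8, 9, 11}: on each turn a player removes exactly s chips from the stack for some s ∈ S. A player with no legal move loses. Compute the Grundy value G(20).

1

G(0) = 0
G(1) = mex{} = 0
G(2) = mex{} = 0
G(3) = mex{} = 0
G(4) = mex{0} = 1
G(5) = mex{0} = 1
G(6) = mex{0} = 1
G(7) = mex{0,0} = 1
G(8) = mex{1,0,0} = 2
G(9) = mex{1,0,0,0} = 2
G(10) = mex{1,0,0,0} = 2
G(11) = mex{1,1,0,0,0} = 2
G(12) = mex{2,1,1,0,0} = 3
G(13) = mex{2,1,1,1,0} = 3
G(14) = mex{2,1,1,1,0} = 3
G(15) = mex{2,2,1,1,1} = 0
G(16) = mex{3,2,2,1,1} = 0
G(17) = mex{3,2,2,2,1} = 0
G(18) = mex{3,2,2,2,1} = 0
G(19) = mex{0,3,2,2,2} = 1
G(20) = mex{0,3,3,2,2} = 1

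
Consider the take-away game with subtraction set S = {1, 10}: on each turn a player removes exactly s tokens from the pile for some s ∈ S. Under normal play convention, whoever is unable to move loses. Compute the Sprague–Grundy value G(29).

1

G(0) = 0
G(1) = mex{0} = 1
G(2) = mex{1} = 0
G(3) = mex{0} = 1
G(4) = mex{1} = 0
G(5) = mex{0} = 1
G(6) = mex{1} = 0
G(7) = mex{0} = 1
G(8) = mex{1} = 0
G(9) = mex{0} = 1
G(10) = mex{1,0} = 2
G(11) = mex{2,1} = 0
G(12) = mex{0,0} = 1
G(13) = mex{1,1} = 0
G(14) = mex{0,0} = 1
G(15) = mex{1,1} = 0
G(16) = mex{0,0} = 1
G(17) = mex{1,1} = 0
G(18) = mex{0,0} = 1
G(19) = mex{1,1} = 0
G(20) = mex{0,2} = 1
G(21) = mex{1,0} = 2
G(22) = mex{2,1} = 0
G(23) = mex{0,0} = 1
G(24) = mex{1,1} = 0
G(25) = mex{0,0} = 1
G(26) = mex{1,1} = 0
G(27) = mex{0,0} = 1
G(28) = mex{1,1} = 0
G(29) = mex{0,0} = 1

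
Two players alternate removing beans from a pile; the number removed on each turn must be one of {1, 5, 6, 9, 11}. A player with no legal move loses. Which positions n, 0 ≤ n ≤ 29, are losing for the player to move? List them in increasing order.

n :  0  1  2  3  4  5  6  7  8  9 10 11 12 13 14 15 16 17 18 19 20 21 22 23 24 25 26 27 28 29
G :  0  1  0  1  0  1  2  3  2  3  2  3  0  1  0  1  0  1  2  3  2  3  2  3  0  1  0  1  0  1
P-positions are exactly the n with G(n) = 0.

0, 2, 4, 12, 14, 16, 24, 26, 28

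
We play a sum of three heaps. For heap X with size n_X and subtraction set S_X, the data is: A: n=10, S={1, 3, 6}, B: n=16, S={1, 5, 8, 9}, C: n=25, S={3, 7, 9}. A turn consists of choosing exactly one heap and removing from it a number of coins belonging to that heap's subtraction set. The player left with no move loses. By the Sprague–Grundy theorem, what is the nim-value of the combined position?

0

Heap A, S = {1, 3, 6}:
G(0) = 0
G(1) = mex{0} = 1
G(2) = mex{1} = 0
G(3) = mex{0,0} = 1
G(4) = mex{1,1} = 0
G(5) = mex{0,0} = 1
G(6) = mex{1,1,0} = 2
G(7) = mex{2,0,1} = 3
G(8) = mex{3,1,0} = 2
G(9) = mex{2,2,1} = 0
G(10) = mex{0,3,0} = 1
G_A(10) = 1.
Heap B, S = {1, 5, 8, 9}:
n :  0  1  2  3  4  5  6  7  8  9 10 11 12 13 14 15 16
G :  0  1  0  1  0  1  0  1  2  3  2  3  2  3  2  3  0
G_B(16) = 0.
Heap C, S = {3, 7, 9}:
n :  0  1  2  3  4  5  6  7  8  9 10 11 12 13 14 15 16 17 18 19 20 21 22 23 24 25
G :  0  0  0  1  1  1  0  2  2  1  3  3  0  2  0  1  0  1  0  1  0  1  0  1  0  1
G_C(25) = 1.
Combined Grundy value = 1 ⊕ 0 ⊕ 1 = 0.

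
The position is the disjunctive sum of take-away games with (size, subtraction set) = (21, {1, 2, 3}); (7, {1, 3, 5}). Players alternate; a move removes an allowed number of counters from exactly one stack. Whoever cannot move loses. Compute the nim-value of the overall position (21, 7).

Stack A, S = {1, 2, 3}:
G(0) = 0
G(1) = mex{0} = 1
G(2) = mex{1,0} = 2
G(3) = mex{2,1,0} = 3
G(4) = mex{3,2,1} = 0
G(5) = mex{0,3,2} = 1
G(6) = mex{1,0,3} = 2
G(7) = mex{2,1,0} = 3
G(8) = mex{3,2,1} = 0
G(9) = mex{0,3,2} = 1
G(10) = mex{1,0,3} = 2
G(11) = mex{2,1,0} = 3
G(12) = mex{3,2,1} = 0
G(13) = mex{0,3,2} = 1
G(14) = mex{1,0,3} = 2
G(15) = mex{2,1,0} = 3
G(16) = mex{3,2,1} = 0
G(17) = mex{0,3,2} = 1
G(18) = mex{1,0,3} = 2
G(19) = mex{2,1,0} = 3
G(20) = mex{3,2,1} = 0
G(21) = mex{0,3,2} = 1
G_A(21) = 1.
Stack B, S = {1, 3, 5}:
n : 0 1 2 3 4 5 6 7
G : 0 1 0 1 0 1 0 1
G_B(7) = 1.
Combined Grundy value = 1 ⊕ 1 = 0.

0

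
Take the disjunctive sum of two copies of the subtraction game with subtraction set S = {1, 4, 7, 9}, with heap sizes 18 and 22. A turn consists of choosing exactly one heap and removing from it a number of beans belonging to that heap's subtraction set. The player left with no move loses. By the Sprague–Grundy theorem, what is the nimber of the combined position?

All heaps use S = {1, 4, 7, 9}:
n :  0  1  2  3  4  5  6  7  8  9 10 11 12 13 14 15 16 17 18 19 20 21 22
G :  0  1  0  1  2  0  1  2  0  1  0  1  2  0  1  2  0  1  0  1  2  0  1
Heap A: G(18) = 0.
Heap B: G(22) = 1.
Combined Grundy value = 0 ⊕ 1 = 1.

1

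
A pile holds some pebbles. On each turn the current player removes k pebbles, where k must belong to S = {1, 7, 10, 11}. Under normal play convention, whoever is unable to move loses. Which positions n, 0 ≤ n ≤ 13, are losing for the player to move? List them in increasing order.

0, 2, 4, 6, 8

n :  0  1  2  3  4  5  6  7  8  9 10 11 12 13
G :  0  1  0  1  0  1  0  1  0  1  2  3  2  3
P-positions are exactly the n with G(n) = 0.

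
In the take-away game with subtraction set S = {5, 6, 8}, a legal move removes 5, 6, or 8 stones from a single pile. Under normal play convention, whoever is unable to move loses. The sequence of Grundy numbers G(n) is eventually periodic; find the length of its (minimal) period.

13

n :  0  1  2  3  4  5  6  7  8  9 10 11 12 13 14 15 16 17 18 19 20 21 22 23 24 25 26 27
G :  0  0  0  0  0  1  1  1  1  1  2  2  2  0  0  0  0  0  1  1  1  1  1  2  2  2  0  0
G(n+13) = G(n) holds for n = 0,…,7 (a full window of length max(S) = 8), so the sequence is purely periodic with period 13.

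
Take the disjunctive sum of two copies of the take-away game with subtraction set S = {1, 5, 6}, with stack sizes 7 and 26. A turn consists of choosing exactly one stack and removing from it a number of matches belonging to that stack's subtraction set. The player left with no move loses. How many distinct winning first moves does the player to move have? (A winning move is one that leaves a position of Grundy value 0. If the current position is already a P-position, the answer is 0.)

All stacks use S = {1, 5, 6}:
G(0) = 0
G(1) = mex{0} = 1
G(2) = mex{1} = 0
G(3) = mex{0} = 1
G(4) = mex{1} = 0
G(5) = mex{0,0} = 1
G(6) = mex{1,1,0} = 2
G(7) = mex{2,0,1} = 3
G(8) = mex{3,1,0} = 2
G(9) = mex{2,0,1} = 3
G(10) = mex{3,1,0} = 2
G(11) = mex{2,2,1} = 0
G(12) = mex{0,3,2} = 1
G(13) = mex{1,2,3} = 0
G(14) = mex{0,3,2} = 1
G(15) = mex{1,2,3} = 0
G(16) = mex{0,0,2} = 1
G(17) = mex{1,1,0} = 2
G(18) = mex{2,0,1} = 3
G(19) = mex{3,1,0} = 2
G(20) = mex{2,0,1} = 3
G(21) = mex{3,1,0} = 2
G(22) = mex{2,2,1} = 0
G(23) = mex{0,3,2} = 1
G(24) = mex{1,2,3} = 0
G(25) = mex{0,3,2} = 1
G(26) = mex{1,2,3} = 0
Stack A: G(7) = 3.
Stack B: G(26) = 0.
Combined Grundy value = 3 ⊕ 0 = 3.
A winning move leaves total XOR = 0, i.e. changes one component's Grundy value g to g ⊕ X where X is the current total.
Stack A: need g' = 3⊕3 = 0. Options: 7−1→G=2, 7−5→G=0, 7−6→G=1. Hits: 1.
Stack B: need g' = 0⊕3 = 3. Options: 26−1→G=1, 26−5→G=2, 26−6→G=3. Hits: 1.

2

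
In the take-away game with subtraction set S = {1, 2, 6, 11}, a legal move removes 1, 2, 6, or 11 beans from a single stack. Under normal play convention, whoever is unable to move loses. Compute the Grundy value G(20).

1

n :  0  1  2  3  4  5  6  7  8  9 10 11 12 13 14 15 16 17 18 19 20
G :  0  1  2  0  1  2  3  0  1  2  0  1  2  3  4  0  1  2  3  0  1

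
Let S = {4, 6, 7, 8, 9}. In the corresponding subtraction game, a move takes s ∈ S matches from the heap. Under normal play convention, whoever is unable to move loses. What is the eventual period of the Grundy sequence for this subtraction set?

13

G(0) = 0
G(1) = mex{} = 0
G(2) = mex{} = 0
G(3) = mex{} = 0
G(4) = mex{0} = 1
G(5) = mex{0} = 1
G(6) = mex{0,0} = 1
G(7) = mex{0,0,0} = 1
G(8) = mex{1,0,0,0} = 2
G(9) = mex{1,0,0,0,0} = 2
G(10) = mex{1,1,0,0,0} = 2
G(11) = mex{1,1,1,0,0} = 2
G(12) = mex{2,1,1,1,0} = 3
G(13) = mex{2,1,1,1,1} = 0
G(14) = mex{2,2,1,1,1} = 0
G(15) = mex{2,2,2,1,1} = 0
G(16) = mex{3,2,2,2,1} = 0
G(17) = mex{0,2,2,2,2} = 1
G(18) = mex{0,3,2,2,2} = 1
G(19) = mex{0,0,3,2,2} = 1
G(20) = mex{0,0,0,3,2} = 1
G(21) = mex{1,0,0,0,3} = 2
G(22) = mex{1,0,0,0,0} = 2
G(23) = mex{1,1,0,0,0} = 2
G(24) = mex{1,1,1,0,0} = 2
G(25) = mex{2,1,1,1,0} = 3
G(26) = mex{2,1,1,1,1} = 0
G(27) = mex{2,2,1,1,1} = 0
G(n+13) = G(n) holds for n = 0,…,8 (a full window of length max(S) = 9), so the sequence is purely periodic with period 13.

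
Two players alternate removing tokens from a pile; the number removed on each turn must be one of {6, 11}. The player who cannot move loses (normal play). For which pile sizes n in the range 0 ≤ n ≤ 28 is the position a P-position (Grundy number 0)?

0, 1, 2, 3, 4, 5, 17, 18, 19, 20, 21, 22

G(0) = 0
G(1) = mex{} = 0
G(2) = mex{} = 0
G(3) = mex{} = 0
G(4) = mex{} = 0
G(5) = mex{} = 0
G(6) = mex{0} = 1
G(7) = mex{0} = 1
G(8) = mex{0} = 1
G(9) = mex{0} = 1
G(10) = mex{0} = 1
G(11) = mex{0,0} = 1
G(12) = mex{1,0} = 2
G(13) = mex{1,0} = 2
G(14) = mex{1,0} = 2
G(15) = mex{1,0} = 2
G(16) = mex{1,0} = 2
G(17) = mex{1,1} = 0
G(18) = mex{2,1} = 0
G(19) = mex{2,1} = 0
G(20) = mex{2,1} = 0
G(21) = mex{2,1} = 0
G(22) = mex{2,1} = 0
G(23) = mex{0,2} = 1
G(24) = mex{0,2} = 1
G(25) = mex{0,2} = 1
G(26) = mex{0,2} = 1
G(27) = mex{0,2} = 1
G(28) = mex{0,0} = 1
P-positions are exactly the n with G(n) = 0.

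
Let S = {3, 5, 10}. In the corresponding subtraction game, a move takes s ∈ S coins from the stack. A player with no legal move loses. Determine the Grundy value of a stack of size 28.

2

G(0) = 0
G(1) = mex{} = 0
G(2) = mex{} = 0
G(3) = mex{0} = 1
G(4) = mex{0} = 1
G(5) = mex{0,0} = 1
G(6) = mex{1,0} = 2
G(7) = mex{1,0} = 2
G(8) = mex{1,1} = 0
G(9) = mex{2,1} = 0
G(10) = mex{2,1,0} = 3
G(11) = mex{0,2,0} = 1
G(12) = mex{0,2,0} = 1
G(13) = mex{3,0,1} = 2
G(14) = mex{1,0,1} = 2
G(15) = mex{1,3,1} = 0
G(16) = mex{2,1,2} = 0
G(17) = mex{2,1,2} = 0
G(18) = mex{0,2,0} = 1
G(19) = mex{0,2,0} = 1
G(20) = mex{0,0,3} = 1
G(21) = mex{1,0,1} = 2
G(22) = mex{1,0,1} = 2
G(23) = mex{1,1,2} = 0
G(24) = mex{2,1,2} = 0
G(25) = mex{2,1,0} = 3
G(26) = mex{0,2,0} = 1
G(27) = mex{0,2,0} = 1
G(28) = mex{3,0,1} = 2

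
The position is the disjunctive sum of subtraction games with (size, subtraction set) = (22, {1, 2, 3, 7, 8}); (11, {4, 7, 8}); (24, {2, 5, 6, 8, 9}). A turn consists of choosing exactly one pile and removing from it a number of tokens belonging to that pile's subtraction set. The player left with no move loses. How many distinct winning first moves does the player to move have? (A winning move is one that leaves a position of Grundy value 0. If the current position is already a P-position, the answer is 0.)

4

Pile A, S = {1, 2, 3, 7, 8}:
n :  0  1  2  3  4  5  6  7  8  9 10 11 12 13 14 15 16 17 18 19 20 21 22
G :  0  1  2  3  0  1  2  3  4  0  1  2  3  0  1  2  3  4  0  1  2  3  0
G_A(22) = 0.
Pile B, S = {4, 7, 8}:
G(0) = 0
G(1) = mex{} = 0
G(2) = mex{} = 0
G(3) = mex{} = 0
G(4) = mex{0} = 1
G(5) = mex{0} = 1
G(6) = mex{0} = 1
G(7) = mex{0,0} = 1
G(8) = mex{1,0,0} = 2
G(9) = mex{1,0,0} = 2
G(10) = mex{1,0,0} = 2
G(11) = mex{1,1,0} = 2
G_B(11) = 2.
Pile C, S = {2, 5, 6, 8, 9}:
n :  0  1  2  3  4  5  6  7  8  9 10 11 12 13 14 15 16 17 18 19 20 21 22 23 24
G :  0  0  1  1  0  2  1  3  2  2  3  0  2  1  0  0  1  1  0  2  1  3  2  2  3
G_C(24) = 3.
Combined Grundy value = 0 ⊕ 2 ⊕ 3 = 1.
A winning move leaves total XOR = 0, i.e. changes one component's Grundy value g to g ⊕ X where X is the current total.
Pile A: need g' = 0⊕1 = 1. Options: 22−1→G=3, 22−2→G=2, 22−3→G=1, 22−7→G=2, 22−8→G=1. Hits: 2.
Pile B: need g' = 2⊕1 = 3. Options: 11−4→G=1, 11−7→G=1, 11−8→G=0. Hits: 0.
Pile C: need g' = 3⊕1 = 2. Options: 24−2→G=2, 24−5→G=2, 24−6→G=0, 24−8→G=1, 24−9→G=0. Hits: 2.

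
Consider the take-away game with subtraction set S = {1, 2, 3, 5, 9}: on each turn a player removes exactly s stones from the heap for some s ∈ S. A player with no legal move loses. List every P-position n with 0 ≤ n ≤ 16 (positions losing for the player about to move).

0, 4, 8, 12, 16

n :  0  1  2  3  4  5  6  7  8  9 10 11 12 13 14 15 16
G :  0  1  2  3  0  1  2  3  0  1  2  3  0  1  2  3  0
P-positions are exactly the n with G(n) = 0.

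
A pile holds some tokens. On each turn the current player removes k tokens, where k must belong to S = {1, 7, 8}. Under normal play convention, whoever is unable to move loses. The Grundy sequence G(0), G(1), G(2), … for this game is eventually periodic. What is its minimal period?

15

G(0) = 0
G(1) = mex{0} = 1
G(2) = mex{1} = 0
G(3) = mex{0} = 1
G(4) = mex{1} = 0
G(5) = mex{0} = 1
G(6) = mex{1} = 0
G(7) = mex{0,0} = 1
G(8) = mex{1,1,0} = 2
G(9) = mex{2,0,1} = 3
G(10) = mex{3,1,0} = 2
G(11) = mex{2,0,1} = 3
G(12) = mex{3,1,0} = 2
G(13) = mex{2,0,1} = 3
G(14) = mex{3,1,0} = 2
G(15) = mex{2,2,1} = 0
G(16) = mex{0,3,2} = 1
G(17) = mex{1,2,3} = 0
G(18) = mex{0,3,2} = 1
G(19) = mex{1,2,3} = 0
G(20) = mex{0,3,2} = 1
G(21) = mex{1,2,3} = 0
G(22) = mex{0,0,2} = 1
G(23) = mex{1,1,0} = 2
G(24) = mex{2,0,1} = 3
G(25) = mex{3,1,0} = 2
G(26) = mex{2,0,1} = 3
G(27) = mex{3,1,0} = 2
G(28) = mex{2,0,1} = 3
G(29) = mex{3,1,0} = 2
G(30) = mex{2,2,1} = 0
G(31) = mex{0,3,2} = 1
G(n+15) = G(n) holds for n = 0,…,7 (a full window of length max(S) = 8), so the sequence is purely periodic with period 15.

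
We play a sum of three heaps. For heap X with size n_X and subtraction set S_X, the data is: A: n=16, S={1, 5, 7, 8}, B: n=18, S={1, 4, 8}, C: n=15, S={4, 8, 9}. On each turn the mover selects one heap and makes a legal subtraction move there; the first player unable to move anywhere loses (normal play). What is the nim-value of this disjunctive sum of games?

Heap A, S = {1, 5, 7, 8}:
n :  0  1  2  3  4  5  6  7  8  9 10 11 12 13 14 15 16
G :  0  1  0  1  0  1  0  1  2  3  2  3  2  3  2  0  1
G_A(16) = 1.
Heap B, S = {1, 4, 8}:
n :  0  1  2  3  4  5  6  7  8  9 10 11 12 13 14 15 16 17 18
G :  0  1  0  1  2  0  1  0  1  2  3  2  0  1  0  1  2  0  1
G_B(18) = 1.
Heap C, S = {4, 8, 9}:
n :  0  1  2  3  4  5  6  7  8  9 10 11 12 13 14 15
G :  0  0  0  0  1  1  1  1  2  2  2  2  3  0  0  0
G_C(15) = 0.
Combined Grundy value = 1 ⊕ 1 ⊕ 0 = 0.

0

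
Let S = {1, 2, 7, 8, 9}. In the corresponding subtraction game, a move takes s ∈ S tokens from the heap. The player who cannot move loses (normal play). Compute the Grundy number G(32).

n :  0  1  2  3  4  5  6  7  8  9 10 11 12 13 14 15 16 17 18 19 20 21 22 23 24 25 26 27 28 29 30 31 32
G :  0  1  2  0  1  2  0  1  2  3  4  5  3  4  5  3  0  1  2  0  1  2  0  1  2  3  4  5  3  4  5  3  0

0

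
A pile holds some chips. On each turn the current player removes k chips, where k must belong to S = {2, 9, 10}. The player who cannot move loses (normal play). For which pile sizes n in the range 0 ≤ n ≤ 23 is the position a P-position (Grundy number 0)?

0, 1, 4, 5, 8, 12, 16, 19, 20, 23

G(0) = 0
G(1) = mex{} = 0
G(2) = mex{0} = 1
G(3) = mex{0} = 1
G(4) = mex{1} = 0
G(5) = mex{1} = 0
G(6) = mex{0} = 1
G(7) = mex{0} = 1
G(8) = mex{1} = 0
G(9) = mex{1,0} = 2
G(10) = mex{0,0,0} = 1
G(11) = mex{2,1,0} = 3
G(12) = mex{1,1,1} = 0
G(13) = mex{3,0,1} = 2
G(14) = mex{0,0,0} = 1
G(15) = mex{2,1,0} = 3
G(16) = mex{1,1,1} = 0
G(17) = mex{3,0,1} = 2
G(18) = mex{0,2,0} = 1
G(19) = mex{2,1,2} = 0
G(20) = mex{1,3,1} = 0
G(21) = mex{0,0,3} = 1
G(22) = mex{0,2,0} = 1
G(23) = mex{1,1,2} = 0
P-positions are exactly the n with G(n) = 0.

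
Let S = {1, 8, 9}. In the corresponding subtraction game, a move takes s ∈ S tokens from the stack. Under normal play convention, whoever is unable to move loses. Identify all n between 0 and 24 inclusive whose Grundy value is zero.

0, 2, 4, 6, 16, 18, 20, 22

n :  0  1  2  3  4  5  6  7  8  9 10 11 12 13 14 15 16 17 18 19 20 21 22 23 24
G :  0  1  0  1  0  1  0  1  2  3  2  3  2  3  2  3  0  1  0  1  0  1  0  1  2
P-positions are exactly the n with G(n) = 0.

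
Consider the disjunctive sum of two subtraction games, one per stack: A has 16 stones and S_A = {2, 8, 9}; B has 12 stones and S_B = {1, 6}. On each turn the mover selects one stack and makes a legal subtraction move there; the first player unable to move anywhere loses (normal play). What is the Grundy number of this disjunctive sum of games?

1

Stack A, S = {2, 8, 9}:
G(0) = 0
G(1) = mex{} = 0
G(2) = mex{0} = 1
G(3) = mex{0} = 1
G(4) = mex{1} = 0
G(5) = mex{1} = 0
G(6) = mex{0} = 1
G(7) = mex{0} = 1
G(8) = mex{1,0} = 2
G(9) = mex{1,0,0} = 2
G(10) = mex{2,1,0} = 3
G(11) = mex{2,1,1} = 0
G(12) = mex{3,0,1} = 2
G(13) = mex{0,0,0} = 1
G(14) = mex{2,1,0} = 3
G(15) = mex{1,1,1} = 0
G(16) = mex{3,2,1} = 0
G_A(16) = 0.
Stack B, S = {1, 6}:
G(0) = 0
G(1) = mex{0} = 1
G(2) = mex{1} = 0
G(3) = mex{0} = 1
G(4) = mex{1} = 0
G(5) = mex{0} = 1
G(6) = mex{1,0} = 2
G(7) = mex{2,1} = 0
G(8) = mex{0,0} = 1
G(9) = mex{1,1} = 0
G(10) = mex{0,0} = 1
G(11) = mex{1,1} = 0
G(12) = mex{0,2} = 1
G_B(12) = 1.
Combined Grundy value = 0 ⊕ 1 = 1.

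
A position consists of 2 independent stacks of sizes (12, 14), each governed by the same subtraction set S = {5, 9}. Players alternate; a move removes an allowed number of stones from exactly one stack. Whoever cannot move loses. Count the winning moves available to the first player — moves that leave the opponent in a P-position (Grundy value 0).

1

All stacks use S = {5, 9}:
n :  0  1  2  3  4  5  6  7  8  9 10 11 12 13 14
G :  0  0  0  0  0  1  1  1  1  1  2  2  2  2  0
Stack A: G(12) = 2.
Stack B: G(14) = 0.
Combined Grundy value = 2 ⊕ 0 = 2.
A winning move leaves total XOR = 0, i.e. changes one component's Grundy value g to g ⊕ X where X is the current total.
Stack A: need g' = 2⊕2 = 0. Options: 12−5→G=1, 12−9→G=0. Hits: 1.
Stack B: need g' = 0⊕2 = 2. Options: 14−5→G=1, 14−9→G=1. Hits: 0.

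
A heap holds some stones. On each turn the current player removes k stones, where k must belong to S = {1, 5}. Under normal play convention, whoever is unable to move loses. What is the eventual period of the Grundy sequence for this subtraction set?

n :  0  1  2  3  4  5  6  7  8  9 10 11 12 13 14
G :  0  1  0  1  0  1  0  1  0  1  0  1  0  1  0
G(n+2) = G(n) holds for n = 0,…,4 (a full window of length max(S) = 5), so the sequence is purely periodic with period 2.

2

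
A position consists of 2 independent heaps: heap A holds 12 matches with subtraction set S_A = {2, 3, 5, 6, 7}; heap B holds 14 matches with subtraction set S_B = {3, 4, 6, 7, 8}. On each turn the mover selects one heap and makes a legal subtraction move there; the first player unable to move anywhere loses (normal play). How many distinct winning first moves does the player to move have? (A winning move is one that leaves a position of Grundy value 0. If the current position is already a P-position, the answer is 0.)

Heap A, S = {2, 3, 5, 6, 7}:
G(0) = 0
G(1) = mex{} = 0
G(2) = mex{0} = 1
G(3) = mex{0,0} = 1
G(4) = mex{1,0} = 2
G(5) = mex{1,1,0} = 2
G(6) = mex{2,1,0,0} = 3
G(7) = mex{2,2,1,0,0} = 3
G(8) = mex{3,2,1,1,0} = 4
G(9) = mex{3,3,2,1,1} = 0
G(10) = mex{4,3,2,2,1} = 0
G(11) = mex{0,4,3,2,2} = 1
G(12) = mex{0,0,3,3,2} = 1
G_A(12) = 1.
Heap B, S = {3, 4, 6, 7, 8}:
n :  0  1  2  3  4  5  6  7  8  9 10 11 12 13 14
G :  0  0  0  1  1  1  2  2  2  3  3  0  0  0  1
G_B(14) = 1.
Combined Grundy value = 1 ⊕ 1 = 0.
A winning move leaves total XOR = 0, i.e. changes one component's Grundy value g to g ⊕ X where X is the current total.
Heap A: target g' = 1⊕0 = 1, but every legal move changes the Grundy value (mex property), so 0 moves.
Heap B: target g' = 1⊕0 = 1, but every legal move changes the Grundy value (mex property), so 0 moves.

0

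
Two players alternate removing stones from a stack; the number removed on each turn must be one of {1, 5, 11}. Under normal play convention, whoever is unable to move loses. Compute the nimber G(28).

0

n :  0  1  2  3  4  5  6  7  8  9 10 11 12 13 14 15 16 17 18 19 20 21 22 23 24 25 26 27 28
G :  0  1  0  1  0  1  0  1  0  1  0  1  0  1  0  1  0  1  0  1  0  1  0  1  0  1  0  1  0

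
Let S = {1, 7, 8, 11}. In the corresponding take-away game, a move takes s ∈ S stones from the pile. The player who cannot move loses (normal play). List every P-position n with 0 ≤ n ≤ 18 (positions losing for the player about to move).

0, 2, 4, 6, 16, 18

n :  0  1  2  3  4  5  6  7  8  9 10 11 12 13 14 15 16 17 18
G :  0  1  0  1  0  1  0  1  2  3  2  3  2  3  2  3  0  1  0
P-positions are exactly the n with G(n) = 0.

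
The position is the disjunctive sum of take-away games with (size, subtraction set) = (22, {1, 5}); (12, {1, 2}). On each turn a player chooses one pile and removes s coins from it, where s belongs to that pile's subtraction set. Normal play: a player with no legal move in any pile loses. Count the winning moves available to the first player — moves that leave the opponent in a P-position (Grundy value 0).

0

Pile A, S = {1, 5}:
n :  0  1  2  3  4  5  6  7  8  9 10 11 12 13 14 15 16 17 18 19 20 21 22
G :  0  1  0  1  0  1  0  1  0  1  0  1  0  1  0  1  0  1  0  1  0  1  0
G_A(22) = 0.
Pile B, S = {1, 2}:
n :  0  1  2  3  4  5  6  7  8  9 10 11 12
G :  0  1  2  0  1  2  0  1  2  0  1  2  0
G_B(12) = 0.
Combined Grundy value = 0 ⊕ 0 = 0.
A winning move leaves total XOR = 0, i.e. changes one component's Grundy value g to g ⊕ X where X is the current total.
Pile A: target g' = 0⊕0 = 0, but every legal move changes the Grundy value (mex property), so 0 moves.
Pile B: target g' = 0⊕0 = 0, but every legal move changes the Grundy value (mex property), so 0 moves.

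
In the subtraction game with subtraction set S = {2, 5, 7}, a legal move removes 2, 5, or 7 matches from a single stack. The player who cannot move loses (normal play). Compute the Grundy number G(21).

n :  0  1  2  3  4  5  6  7  8  9 10 11 12 13 14 15 16 17 18 19 20 21
G :  0  0  1  1  0  2  1  3  2  2  0  3  1  0  0  1  1  2  2  3  3  2

2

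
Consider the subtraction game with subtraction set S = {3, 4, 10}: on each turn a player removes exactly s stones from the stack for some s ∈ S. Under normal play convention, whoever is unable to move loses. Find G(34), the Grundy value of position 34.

2

G(0) = 0
G(1) = mex{} = 0
G(2) = mex{} = 0
G(3) = mex{0} = 1
G(4) = mex{0,0} = 1
G(5) = mex{0,0} = 1
G(6) = mex{1,0} = 2
G(7) = mex{1,1} = 0
G(8) = mex{1,1} = 0
G(9) = mex{2,1} = 0
G(10) = mex{0,2,0} = 1
G(11) = mex{0,0,0} = 1
G(12) = mex{0,0,0} = 1
G(13) = mex{1,0,1} = 2
G(14) = mex{1,1,1} = 0
G(15) = mex{1,1,1} = 0
G(16) = mex{2,1,2} = 0
G(17) = mex{0,2,0} = 1
G(18) = mex{0,0,0} = 1
G(19) = mex{0,0,0} = 1
G(20) = mex{1,0,1} = 2
G(21) = mex{1,1,1} = 0
G(22) = mex{1,1,1} = 0
G(23) = mex{2,1,2} = 0
G(24) = mex{0,2,0} = 1
G(25) = mex{0,0,0} = 1
G(26) = mex{0,0,0} = 1
G(27) = mex{1,0,1} = 2
G(28) = mex{1,1,1} = 0
G(29) = mex{1,1,1} = 0
G(30) = mex{2,1,2} = 0
G(31) = mex{0,2,0} = 1
G(32) = mex{0,0,0} = 1
G(33) = mex{0,0,0} = 1
G(34) = mex{1,0,1} = 2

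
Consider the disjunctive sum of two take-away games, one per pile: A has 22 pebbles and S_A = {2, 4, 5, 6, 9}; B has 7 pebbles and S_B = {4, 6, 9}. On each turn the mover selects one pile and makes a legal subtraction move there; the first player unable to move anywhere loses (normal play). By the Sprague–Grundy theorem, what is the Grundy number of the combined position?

Pile A, S = {2, 4, 5, 6, 9}:
G(0) = 0
G(1) = mex{} = 0
G(2) = mex{0} = 1
G(3) = mex{0} = 1
G(4) = mex{1,0} = 2
G(5) = mex{1,0,0} = 2
G(6) = mex{2,1,0,0} = 3
G(7) = mex{2,1,1,0} = 3
G(8) = mex{3,2,1,1} = 0
G(9) = mex{3,2,2,1,0} = 4
G(10) = mex{0,3,2,2,0} = 1
G(11) = mex{4,3,3,2,1} = 0
G(12) = mex{1,0,3,3,1} = 2
G(13) = mex{0,4,0,3,2} = 1
G(14) = mex{2,1,4,0,2} = 3
G(15) = mex{1,0,1,4,3} = 2
G(16) = mex{3,2,0,1,3} = 4
G(17) = mex{2,1,2,0,0} = 3
G(18) = mex{4,3,1,2,4} = 0
G(19) = mex{3,2,3,1,1} = 0
G(20) = mex{0,4,2,3,0} = 1
G(21) = mex{0,3,4,2,2} = 1
G(22) = mex{1,0,3,4,1} = 2
G_A(22) = 2.
Pile B, S = {4, 6, 9}:
G(0) = 0
G(1) = mex{} = 0
G(2) = mex{} = 0
G(3) = mex{} = 0
G(4) = mex{0} = 1
G(5) = mex{0} = 1
G(6) = mex{0,0} = 1
G(7) = mex{0,0} = 1
G_B(7) = 1.
Combined Grundy value = 2 ⊕ 1 = 3.

3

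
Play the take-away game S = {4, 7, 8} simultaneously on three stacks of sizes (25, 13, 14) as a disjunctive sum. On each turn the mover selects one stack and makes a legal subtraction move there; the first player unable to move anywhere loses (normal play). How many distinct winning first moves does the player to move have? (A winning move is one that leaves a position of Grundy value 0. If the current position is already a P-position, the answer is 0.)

All stacks use S = {4, 7, 8}:
n :  0  1  2  3  4  5  6  7  8  9 10 11 12 13 14 15 16 17 18 19 20 21 22 23 24 25
G :  0  0  0  0  1  1  1  1  2  2  2  2  0  0  0  0  1  1  1  1  2  2  2  2  0  0
Stack A: G(25) = 0.
Stack B: G(13) = 0.
Stack C: G(14) = 0.
Combined Grundy value = 0 ⊕ 0 ⊕ 0 = 0.
A winning move leaves total XOR = 0, i.e. changes one component's Grundy value g to g ⊕ X where X is the current total.
Stack A: target g' = 0⊕0 = 0, but every legal move changes the Grundy value (mex property), so 0 moves.
Stack B: target g' = 0⊕0 = 0, but every legal move changes the Grundy value (mex property), so 0 moves.
Stack C: target g' = 0⊕0 = 0, but every legal move changes the Grundy value (mex property), so 0 moves.

0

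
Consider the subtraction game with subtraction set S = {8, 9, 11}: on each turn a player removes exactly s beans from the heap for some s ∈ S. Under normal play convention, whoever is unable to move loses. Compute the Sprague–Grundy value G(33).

1

G(0) = 0
G(1) = mex{} = 0
G(2) = mex{} = 0
G(3) = mex{} = 0
G(4) = mex{} = 0
G(5) = mex{} = 0
G(6) = mex{} = 0
G(7) = mex{} = 0
G(8) = mex{0} = 1
G(9) = mex{0,0} = 1
G(10) = mex{0,0} = 1
G(11) = mex{0,0,0} = 1
G(12) = mex{0,0,0} = 1
G(13) = mex{0,0,0} = 1
G(14) = mex{0,0,0} = 1
G(15) = mex{0,0,0} = 1
G(16) = mex{1,0,0} = 2
G(17) = mex{1,1,0} = 2
G(18) = mex{1,1,0} = 2
G(19) = mex{1,1,1} = 0
G(20) = mex{1,1,1} = 0
G(21) = mex{1,1,1} = 0
G(22) = mex{1,1,1} = 0
G(23) = mex{1,1,1} = 0
G(24) = mex{2,1,1} = 0
G(25) = mex{2,2,1} = 0
G(26) = mex{2,2,1} = 0
G(27) = mex{0,2,2} = 1
G(28) = mex{0,0,2} = 1
G(29) = mex{0,0,2} = 1
G(30) = mex{0,0,0} = 1
G(31) = mex{0,0,0} = 1
G(32) = mex{0,0,0} = 1
G(33) = mex{0,0,0} = 1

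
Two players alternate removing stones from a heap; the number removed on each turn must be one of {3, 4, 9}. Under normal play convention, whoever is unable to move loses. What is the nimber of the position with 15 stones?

0

G(0) = 0
G(1) = mex{} = 0
G(2) = mex{} = 0
G(3) = mex{0} = 1
G(4) = mex{0,0} = 1
G(5) = mex{0,0} = 1
G(6) = mex{1,0} = 2
G(7) = mex{1,1} = 0
G(8) = mex{1,1} = 0
G(9) = mex{2,1,0} = 3
G(10) = mex{0,2,0} = 1
G(11) = mex{0,0,0} = 1
G(12) = mex{3,0,1} = 2
G(13) = mex{1,3,1} = 0
G(14) = mex{1,1,1} = 0
G(15) = mex{2,1,2} = 0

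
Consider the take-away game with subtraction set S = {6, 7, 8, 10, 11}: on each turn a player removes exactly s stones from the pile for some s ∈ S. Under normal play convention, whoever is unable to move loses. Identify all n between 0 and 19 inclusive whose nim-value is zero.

0, 1, 2, 3, 4, 5, 17, 18, 19

G(0) = 0
G(1) = mex{} = 0
G(2) = mex{} = 0
G(3) = mex{} = 0
G(4) = mex{} = 0
G(5) = mex{} = 0
G(6) = mex{0} = 1
G(7) = mex{0,0} = 1
G(8) = mex{0,0,0} = 1
G(9) = mex{0,0,0} = 1
G(10) = mex{0,0,0,0} = 1
G(11) = mex{0,0,0,0,0} = 1
G(12) = mex{1,0,0,0,0} = 2
G(13) = mex{1,1,0,0,0} = 2
G(14) = mex{1,1,1,0,0} = 2
G(15) = mex{1,1,1,0,0} = 2
G(16) = mex{1,1,1,1,0} = 2
G(17) = mex{1,1,1,1,1} = 0
G(18) = mex{2,1,1,1,1} = 0
G(19) = mex{2,2,1,1,1} = 0
P-positions are exactly the n with G(n) = 0.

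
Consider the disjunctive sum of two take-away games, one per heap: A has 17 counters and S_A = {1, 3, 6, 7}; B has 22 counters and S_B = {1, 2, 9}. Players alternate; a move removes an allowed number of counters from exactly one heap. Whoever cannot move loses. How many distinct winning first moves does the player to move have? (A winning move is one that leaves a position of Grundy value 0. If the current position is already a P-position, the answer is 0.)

Heap A, S = {1, 3, 6, 7}:
n :  0  1  2  3  4  5  6  7  8  9 10 11 12 13 14 15 16 17
G :  0  1  0  1  0  1  2  3  2  3  2  3  0  1  0  1  0  1
G_A(17) = 1.
Heap B, S = {1, 2, 9}:
G(0) = 0
G(1) = mex{0} = 1
G(2) = mex{1,0} = 2
G(3) = mex{2,1} = 0
G(4) = mex{0,2} = 1
G(5) = mex{1,0} = 2
G(6) = mex{2,1} = 0
G(7) = mex{0,2} = 1
G(8) = mex{1,0} = 2
G(9) = mex{2,1,0} = 3
G(10) = mex{3,2,1} = 0
G(11) = mex{0,3,2} = 1
G(12) = mex{1,0,0} = 2
G(13) = mex{2,1,1} = 0
G(14) = mex{0,2,2} = 1
G(15) = mex{1,0,0} = 2
G(16) = mex{2,1,1} = 0
G(17) = mex{0,2,2} = 1
G(18) = mex{1,0,3} = 2
G(19) = mex{2,1,0} = 3
G(20) = mex{3,2,1} = 0
G(21) = mex{0,3,2} = 1
G(22) = mex{1,0,0} = 2
G_B(22) = 2.
Combined Grundy value = 1 ⊕ 2 = 3.
A winning move leaves total XOR = 0, i.e. changes one component's Grundy value g to g ⊕ X where X is the current total.
Heap A: need g' = 1⊕3 = 2. Options: 17−1→G=0, 17−3→G=0, 17−6→G=3, 17−7→G=2. Hits: 1.
Heap B: need g' = 2⊕3 = 1. Options: 22−1→G=1, 22−2→G=0, 22−9→G=0. Hits: 1.

2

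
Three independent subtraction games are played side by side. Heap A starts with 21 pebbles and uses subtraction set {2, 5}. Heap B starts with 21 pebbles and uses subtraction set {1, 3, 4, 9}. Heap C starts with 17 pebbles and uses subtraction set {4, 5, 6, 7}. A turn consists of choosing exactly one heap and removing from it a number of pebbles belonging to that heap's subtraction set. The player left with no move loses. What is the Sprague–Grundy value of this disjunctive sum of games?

5

Heap A, S = {2, 5}:
n :  0  1  2  3  4  5  6  7  8  9 10 11 12 13 14 15 16 17 18 19 20 21
G :  0  0  1  1  0  2  1  0  0  1  1  0  2  1  0  0  1  1  0  2  1  0
G_A(21) = 0.
Heap B, S = {1, 3, 4, 9}:
n :  0  1  2  3  4  5  6  7  8  9 10 11 12 13 14 15 16 17 18 19 20 21
G :  0  1  0  1  2  3  2  0  1  4  3  2  0  1  0  1  2  3  2  0  1  4
G_B(21) = 4.
Heap C, S = {4, 5, 6, 7}:
G(0) = 0
G(1) = mex{} = 0
G(2) = mex{} = 0
G(3) = mex{} = 0
G(4) = mex{0} = 1
G(5) = mex{0,0} = 1
G(6) = mex{0,0,0} = 1
G(7) = mex{0,0,0,0} = 1
G(8) = mex{1,0,0,0} = 2
G(9) = mex{1,1,0,0} = 2
G(10) = mex{1,1,1,0} = 2
G(11) = mex{1,1,1,1} = 0
G(12) = mex{2,1,1,1} = 0
G(13) = mex{2,2,1,1} = 0
G(14) = mex{2,2,2,1} = 0
G(15) = mex{0,2,2,2} = 1
G(16) = mex{0,0,2,2} = 1
G(17) = mex{0,0,0,2} = 1
G_C(17) = 1.
Combined Grundy value = 0 ⊕ 4 ⊕ 1 = 5.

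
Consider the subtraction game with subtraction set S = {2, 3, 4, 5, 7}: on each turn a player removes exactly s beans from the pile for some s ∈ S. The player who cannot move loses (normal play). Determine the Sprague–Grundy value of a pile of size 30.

G(0) = 0
G(1) = mex{} = 0
G(2) = mex{0} = 1
G(3) = mex{0,0} = 1
G(4) = mex{1,0,0} = 2
G(5) = mex{1,1,0,0} = 2
G(6) = mex{2,1,1,0} = 3
G(7) = mex{2,2,1,1,0} = 3
G(8) = mex{3,2,2,1,0} = 4
G(9) = mex{3,3,2,2,1} = 0
G(10) = mex{4,3,3,2,1} = 0
G(11) = mex{0,4,3,3,2} = 1
G(12) = mex{0,0,4,3,2} = 1
G(13) = mex{1,0,0,4,3} = 2
G(14) = mex{1,1,0,0,3} = 2
G(15) = mex{2,1,1,0,4} = 3
G(16) = mex{2,2,1,1,0} = 3
G(17) = mex{3,2,2,1,0} = 4
G(18) = mex{3,3,2,2,1} = 0
G(19) = mex{4,3,3,2,1} = 0
G(20) = mex{0,4,3,3,2} = 1
G(21) = mex{0,0,4,3,2} = 1
G(22) = mex{1,0,0,4,3} = 2
G(23) = mex{1,1,0,0,3} = 2
G(24) = mex{2,1,1,0,4} = 3
G(25) = mex{2,2,1,1,0} = 3
G(26) = mex{3,2,2,1,0} = 4
G(27) = mex{3,3,2,2,1} = 0
G(28) = mex{4,3,3,2,1} = 0
G(29) = mex{0,4,3,3,2} = 1
G(30) = mex{0,0,4,3,2} = 1

1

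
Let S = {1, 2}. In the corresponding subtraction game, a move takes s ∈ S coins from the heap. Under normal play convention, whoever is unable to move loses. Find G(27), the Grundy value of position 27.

n :  0  1  2  3  4  5  6  7  8  9 10 11 12 13 14 15 16 17 18 19 20 21 22 23 24 25 26 27
G :  0  1  2  0  1  2  0  1  2  0  1  2  0  1  2  0  1  2  0  1  2  0  1  2  0  1  2  0

0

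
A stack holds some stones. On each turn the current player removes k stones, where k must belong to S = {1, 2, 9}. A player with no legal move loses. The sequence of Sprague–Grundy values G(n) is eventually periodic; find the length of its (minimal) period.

G(0) = 0
G(1) = mex{0} = 1
G(2) = mex{1,0} = 2
G(3) = mex{2,1} = 0
G(4) = mex{0,2} = 1
G(5) = mex{1,0} = 2
G(6) = mex{2,1} = 0
G(7) = mex{0,2} = 1
G(8) = mex{1,0} = 2
G(9) = mex{2,1,0} = 3
G(10) = mex{3,2,1} = 0
G(11) = mex{0,3,2} = 1
G(12) = mex{1,0,0} = 2
G(13) = mex{2,1,1} = 0
G(14) = mex{0,2,2} = 1
G(15) = mex{1,0,0} = 2
G(16) = mex{2,1,1} = 0
G(17) = mex{0,2,2} = 1
G(18) = mex{1,0,3} = 2
G(19) = mex{2,1,0} = 3
G(20) = mex{3,2,1} = 0
G(21) = mex{0,3,2} = 1
G(n+10) = G(n) holds for n = 0,…,8 (a full window of length max(S) = 9), so the sequence is purely periodic with period 10.

10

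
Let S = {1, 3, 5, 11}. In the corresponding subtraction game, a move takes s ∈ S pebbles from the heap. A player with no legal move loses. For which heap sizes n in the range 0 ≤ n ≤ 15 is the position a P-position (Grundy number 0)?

G(0) = 0
G(1) = mex{0} = 1
G(2) = mex{1} = 0
G(3) = mex{0,0} = 1
G(4) = mex{1,1} = 0
G(5) = mex{0,0,0} = 1
G(6) = mex{1,1,1} = 0
G(7) = mex{0,0,0} = 1
G(8) = mex{1,1,1} = 0
G(9) = mex{0,0,0} = 1
G(10) = mex{1,1,1} = 0
G(11) = mex{0,0,0,0} = 1
G(12) = mex{1,1,1,1} = 0
G(13) = mex{0,0,0,0} = 1
G(14) = mex{1,1,1,1} = 0
G(15) = mex{0,0,0,0} = 1
P-positions are exactly the n with G(n) = 0.

0, 2, 4, 6, 8, 10, 12, 14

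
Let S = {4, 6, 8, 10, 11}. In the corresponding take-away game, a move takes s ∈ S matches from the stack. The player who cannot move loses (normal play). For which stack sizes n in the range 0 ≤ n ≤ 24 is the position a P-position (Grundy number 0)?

G(0) = 0
G(1) = mex{} = 0
G(2) = mex{} = 0
G(3) = mex{} = 0
G(4) = mex{0} = 1
G(5) = mex{0} = 1
G(6) = mex{0,0} = 1
G(7) = mex{0,0} = 1
G(8) = mex{1,0,0} = 2
G(9) = mex{1,0,0} = 2
G(10) = mex{1,1,0,0} = 2
G(11) = mex{1,1,0,0,0} = 2
G(12) = mex{2,1,1,0,0} = 3
G(13) = mex{2,1,1,0,0} = 3
G(14) = mex{2,2,1,1,0} = 3
G(15) = mex{2,2,1,1,1} = 0
G(16) = mex{3,2,2,1,1} = 0
G(17) = mex{3,2,2,1,1} = 0
G(18) = mex{3,3,2,2,1} = 0
G(19) = mex{0,3,2,2,2} = 1
G(20) = mex{0,3,3,2,2} = 1
G(21) = mex{0,0,3,2,2} = 1
G(22) = mex{0,0,3,3,2} = 1
G(23) = mex{1,0,0,3,3} = 2
G(24) = mex{1,0,0,3,3} = 2
P-positions are exactly the n with G(n) = 0.

0, 1, 2, 3, 15, 16, 17, 18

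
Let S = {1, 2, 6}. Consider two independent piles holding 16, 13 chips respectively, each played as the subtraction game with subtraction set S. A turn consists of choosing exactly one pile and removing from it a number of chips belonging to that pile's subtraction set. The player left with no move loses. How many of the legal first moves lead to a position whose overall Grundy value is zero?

1

All piles use S = {1, 2, 6}:
n :  0  1  2  3  4  5  6  7  8  9 10 11 12 13 14 15 16
G :  0  1  2  0  1  2  3  0  1  2  0  1  2  3  0  1  2
Pile A: G(16) = 2.
Pile B: G(13) = 3.
Combined Grundy value = 2 ⊕ 3 = 1.
A winning move leaves total XOR = 0, i.e. changes one component's Grundy value g to g ⊕ X where X is the current total.
Pile A: need g' = 2⊕1 = 3. Options: 16−1→G=1, 16−2→G=0, 16−6→G=0. Hits: 0.
Pile B: need g' = 3⊕1 = 2. Options: 13−1→G=2, 13−2→G=1, 13−6→G=0. Hits: 1.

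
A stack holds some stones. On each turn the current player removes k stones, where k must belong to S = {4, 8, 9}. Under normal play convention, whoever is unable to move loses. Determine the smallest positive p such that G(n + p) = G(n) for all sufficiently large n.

13

n :  0  1  2  3  4  5  6  7  8  9 10 11 12 13 14 15 16 17 18 19 20 21 22 23 24 25 26 27
G :  0  0  0  0  1  1  1  1  2  2  2  2  3  0  0  0  0  1  1  1  1  2  2  2  2  3  0  0
G(n+13) = G(n) holds for n = 0,…,8 (a full window of length max(S) = 9), so the sequence is purely periodic with period 13.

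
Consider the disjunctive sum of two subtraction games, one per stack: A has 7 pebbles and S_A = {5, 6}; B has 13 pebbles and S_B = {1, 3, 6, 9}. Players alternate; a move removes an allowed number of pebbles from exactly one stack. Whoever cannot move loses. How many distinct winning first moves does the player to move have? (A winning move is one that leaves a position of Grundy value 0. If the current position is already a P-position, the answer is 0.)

0

Stack A, S = {5, 6}:
n : 0 1 2 3 4 5 6 7
G : 0 0 0 0 0 1 1 1
G_A(7) = 1.
Stack B, S = {1, 3, 6, 9}:
G(0) = 0
G(1) = mex{0} = 1
G(2) = mex{1} = 0
G(3) = mex{0,0} = 1
G(4) = mex{1,1} = 0
G(5) = mex{0,0} = 1
G(6) = mex{1,1,0} = 2
G(7) = mex{2,0,1} = 3
G(8) = mex{3,1,0} = 2
G(9) = mex{2,2,1,0} = 3
G(10) = mex{3,3,0,1} = 2
G(11) = mex{2,2,1,0} = 3
G(12) = mex{3,3,2,1} = 0
G(13) = mex{0,2,3,0} = 1
G_B(13) = 1.
Combined Grundy value = 1 ⊕ 1 = 0.
A winning move leaves total XOR = 0, i.e. changes one component's Grundy value g to g ⊕ X where X is the current total.
Stack A: target g' = 1⊕0 = 1, but every legal move changes the Grundy value (mex property), so 0 moves.
Stack B: target g' = 1⊕0 = 1, but every legal move changes the Grundy value (mex property), so 0 moves.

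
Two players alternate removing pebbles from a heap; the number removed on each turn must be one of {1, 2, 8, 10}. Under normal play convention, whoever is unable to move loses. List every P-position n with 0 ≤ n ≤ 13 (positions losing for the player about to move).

0, 3, 6, 9, 12

n :  0  1  2  3  4  5  6  7  8  9 10 11 12 13
G :  0  1  2  0  1  2  0  1  2  0  1  2  0  1
P-positions are exactly the n with G(n) = 0.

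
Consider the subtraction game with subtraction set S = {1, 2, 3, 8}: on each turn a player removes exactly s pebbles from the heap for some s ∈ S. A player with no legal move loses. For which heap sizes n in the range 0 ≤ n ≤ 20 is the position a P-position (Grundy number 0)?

0, 4, 9, 13, 18

n :  0  1  2  3  4  5  6  7  8  9 10 11 12 13 14 15 16 17 18 19 20
G :  0  1  2  3  0  1  2  3  4  0  1  2  3  0  1  2  3  4  0  1  2
P-positions are exactly the n with G(n) = 0.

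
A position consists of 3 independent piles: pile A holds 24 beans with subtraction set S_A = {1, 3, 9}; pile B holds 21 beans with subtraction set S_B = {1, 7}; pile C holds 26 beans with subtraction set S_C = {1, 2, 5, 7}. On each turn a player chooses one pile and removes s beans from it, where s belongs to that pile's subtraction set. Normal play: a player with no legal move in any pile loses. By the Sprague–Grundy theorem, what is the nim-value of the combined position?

3

Pile A, S = {1, 3, 9}:
G(0) = 0
G(1) = mex{0} = 1
G(2) = mex{1} = 0
G(3) = mex{0,0} = 1
G(4) = mex{1,1} = 0
G(5) = mex{0,0} = 1
G(6) = mex{1,1} = 0
G(7) = mex{0,0} = 1
G(8) = mex{1,1} = 0
G(9) = mex{0,0,0} = 1
G(10) = mex{1,1,1} = 0
G(11) = mex{0,0,0} = 1
G(12) = mex{1,1,1} = 0
G(13) = mex{0,0,0} = 1
G(14) = mex{1,1,1} = 0
G(15) = mex{0,0,0} = 1
G(16) = mex{1,1,1} = 0
G(17) = mex{0,0,0} = 1
G(18) = mex{1,1,1} = 0
G(19) = mex{0,0,0} = 1
G(20) = mex{1,1,1} = 0
G(21) = mex{0,0,0} = 1
G(22) = mex{1,1,1} = 0
G(23) = mex{0,0,0} = 1
G(24) = mex{1,1,1} = 0
G_A(24) = 0.
Pile B, S = {1, 7}:
n :  0  1  2  3  4  5  6  7  8  9 10 11 12 13 14 15 16 17 18 19 20 21
G :  0  1  0  1  0  1  0  1  0  1  0  1  0  1  0  1  0  1  0  1  0  1
G_B(21) = 1.
Pile C, S = {1, 2, 5, 7}:
G(0) = 0
G(1) = mex{0} = 1
G(2) = mex{1,0} = 2
G(3) = mex{2,1} = 0
G(4) = mex{0,2} = 1
G(5) = mex{1,0,0} = 2
G(6) = mex{2,1,1} = 0
G(7) = mex{0,2,2,0} = 1
G(8) = mex{1,0,0,1} = 2
G(9) = mex{2,1,1,2} = 0
G(10) = mex{0,2,2,0} = 1
G(11) = mex{1,0,0,1} = 2
G(12) = mex{2,1,1,2} = 0
G(13) = mex{0,2,2,0} = 1
G(14) = mex{1,0,0,1} = 2
G(15) = mex{2,1,1,2} = 0
G(16) = mex{0,2,2,0} = 1
G(17) = mex{1,0,0,1} = 2
G(18) = mex{2,1,1,2} = 0
G(19) = mex{0,2,2,0} = 1
G(20) = mex{1,0,0,1} = 2
G(21) = mex{2,1,1,2} = 0
G(22) = mex{0,2,2,0} = 1
G(23) = mex{1,0,0,1} = 2
G(24) = mex{2,1,1,2} = 0
G(25) = mex{0,2,2,0} = 1
G(26) = mex{1,0,0,1} = 2
G_C(26) = 2.
Combined Grundy value = 0 ⊕ 1 ⊕ 2 = 3.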